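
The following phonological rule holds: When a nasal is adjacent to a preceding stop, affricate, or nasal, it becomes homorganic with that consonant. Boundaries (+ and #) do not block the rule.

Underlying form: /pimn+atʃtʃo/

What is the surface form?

[pimm+atʃtʃo]

/n/ after /m/ (labial) → [m]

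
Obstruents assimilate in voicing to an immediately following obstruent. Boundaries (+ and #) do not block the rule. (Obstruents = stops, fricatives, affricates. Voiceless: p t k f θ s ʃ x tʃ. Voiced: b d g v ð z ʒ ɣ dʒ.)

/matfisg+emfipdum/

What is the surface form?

[matfizg+emfibdum]

/s/ before /g/ (voiced) → [z]
/p/ before /d/ (voiced) → [b]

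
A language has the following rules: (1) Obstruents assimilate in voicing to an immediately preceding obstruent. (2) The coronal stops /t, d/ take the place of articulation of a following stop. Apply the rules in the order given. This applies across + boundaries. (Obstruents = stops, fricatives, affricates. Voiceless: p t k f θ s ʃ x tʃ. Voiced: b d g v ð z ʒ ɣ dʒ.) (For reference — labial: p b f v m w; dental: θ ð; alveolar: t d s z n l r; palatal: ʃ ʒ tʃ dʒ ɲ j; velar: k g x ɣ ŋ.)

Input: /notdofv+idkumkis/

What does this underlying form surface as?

[nottoff+iggumkis]

Rule 1: /d/ after /t/ (voiceless) → [t]
Rule 1: /v/ after /f/ (voiceless) → [f]
Rule 1: /k/ after /d/ (voiced) → [g]
After rule 1: nottoff+idgumkis
Rule 2: /d/ before /g/ (velar) → [g]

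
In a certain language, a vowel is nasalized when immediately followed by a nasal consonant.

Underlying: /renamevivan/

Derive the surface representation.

[rẽnãmevivãn]

/e/ before nasal /n/ → [ẽ]
/a/ before nasal /m/ → [ã]
/a/ before nasal /n/ → [ã]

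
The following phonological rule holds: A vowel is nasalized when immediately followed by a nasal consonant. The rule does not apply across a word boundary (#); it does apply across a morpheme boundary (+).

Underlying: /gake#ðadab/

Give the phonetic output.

no segment meets the rule's conditions; no change.

[gake#ðadab]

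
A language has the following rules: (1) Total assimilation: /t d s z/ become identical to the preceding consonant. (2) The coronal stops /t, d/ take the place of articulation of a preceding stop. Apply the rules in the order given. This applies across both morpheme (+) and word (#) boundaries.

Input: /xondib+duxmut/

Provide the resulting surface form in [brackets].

Rule 1: /d/ after /n/ → [n] (total assimilation)
Rule 1: /d/ after /b/ → [b] (total assimilation)
After rule 1: xonnib+buxmut
Rule 2: no segment meets the rule's conditions; no change.

[xonnib+buxmut]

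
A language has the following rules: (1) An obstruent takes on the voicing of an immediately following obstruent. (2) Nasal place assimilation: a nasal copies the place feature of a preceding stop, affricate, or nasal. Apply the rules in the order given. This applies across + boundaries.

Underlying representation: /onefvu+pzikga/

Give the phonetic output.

Rule 1: /f/ before /v/ (voiced) → [v]
Rule 1: /p/ before /z/ (voiced) → [b]
Rule 1: /k/ before /g/ (voiced) → [g]
After rule 1: onevvu+bzigga
Rule 2: no segment meets the rule's conditions; no change.

[onevvu+bzigga]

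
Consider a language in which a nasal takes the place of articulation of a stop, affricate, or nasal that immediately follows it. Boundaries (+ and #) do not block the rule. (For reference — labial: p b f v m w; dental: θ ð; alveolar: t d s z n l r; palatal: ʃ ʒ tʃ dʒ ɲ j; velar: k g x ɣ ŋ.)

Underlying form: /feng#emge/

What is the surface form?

[feŋg#eŋge]

/n/ before /g/ (velar) → [ŋ]
/m/ before /g/ (velar) → [ŋ]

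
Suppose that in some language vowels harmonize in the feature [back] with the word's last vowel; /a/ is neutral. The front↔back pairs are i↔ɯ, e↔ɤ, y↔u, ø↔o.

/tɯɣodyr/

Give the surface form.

[tiɣødyr]

/ɯ/ harmonizes with /y/ ([-back]) → [i]
/o/ harmonizes with /y/ ([-back]) → [ø]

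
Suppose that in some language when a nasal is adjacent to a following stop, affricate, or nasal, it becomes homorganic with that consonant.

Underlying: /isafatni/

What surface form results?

[isafatni]

no segment meets the rule's conditions; no change.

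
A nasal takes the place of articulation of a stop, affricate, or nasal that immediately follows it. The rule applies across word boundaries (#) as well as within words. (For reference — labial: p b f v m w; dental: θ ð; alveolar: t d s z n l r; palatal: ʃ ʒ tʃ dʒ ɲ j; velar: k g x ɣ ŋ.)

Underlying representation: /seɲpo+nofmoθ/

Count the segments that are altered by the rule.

/ɲ/ before /p/ (labial) → [m]
1 segment changes.

1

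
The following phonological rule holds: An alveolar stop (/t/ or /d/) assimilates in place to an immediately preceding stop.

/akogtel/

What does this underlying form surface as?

[akogkel]

/t/ after /g/ (velar) → [k]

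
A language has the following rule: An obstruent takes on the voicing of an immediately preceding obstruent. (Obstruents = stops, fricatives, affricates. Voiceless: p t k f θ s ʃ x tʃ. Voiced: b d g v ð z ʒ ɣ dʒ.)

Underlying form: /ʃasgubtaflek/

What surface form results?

[ʃaskubdaflek]

/g/ after /s/ (voiceless) → [k]
/t/ after /b/ (voiced) → [d]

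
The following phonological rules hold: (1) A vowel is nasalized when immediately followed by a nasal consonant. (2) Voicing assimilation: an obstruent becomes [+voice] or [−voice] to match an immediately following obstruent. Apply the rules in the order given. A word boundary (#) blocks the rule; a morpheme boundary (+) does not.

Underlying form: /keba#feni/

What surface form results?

Rule 1: /e/ before nasal /n/ → [ẽ]
After rule 1: keba#fẽni
Rule 2: no segment meets the rule's conditions; no change.

[keba#fẽni]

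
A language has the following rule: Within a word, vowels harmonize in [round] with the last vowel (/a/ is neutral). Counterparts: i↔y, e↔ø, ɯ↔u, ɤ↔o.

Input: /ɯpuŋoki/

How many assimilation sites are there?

2

/u/ harmonizes with /i/ ([-round]) → [ɯ]
/o/ harmonizes with /i/ ([-round]) → [ɤ]
2 segments change.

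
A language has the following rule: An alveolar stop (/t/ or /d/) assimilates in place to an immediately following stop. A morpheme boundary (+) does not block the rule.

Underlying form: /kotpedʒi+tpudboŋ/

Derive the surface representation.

[koppedʒi+ppubboŋ]

/t/ before /p/ (labial) → [p]
/t/ before /p/ (labial) → [p]
/d/ before /b/ (labial) → [b]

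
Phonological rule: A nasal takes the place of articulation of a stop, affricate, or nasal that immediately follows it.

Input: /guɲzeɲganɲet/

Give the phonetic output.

[guɲzeŋgaɲɲet]

/ɲ/ before /g/ (velar) → [ŋ]
/n/ before /ɲ/ (palatal) → [ɲ]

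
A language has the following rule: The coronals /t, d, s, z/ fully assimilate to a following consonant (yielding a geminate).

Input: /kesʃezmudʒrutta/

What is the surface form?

[keʃʃemmudʒrutta]

/s/ before /ʃ/ → [ʃ] (total assimilation)
/z/ before /m/ → [m] (total assimilation)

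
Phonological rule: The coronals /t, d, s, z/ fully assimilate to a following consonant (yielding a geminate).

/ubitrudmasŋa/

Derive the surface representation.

/t/ before /r/ → [r] (total assimilation)
/d/ before /m/ → [m] (total assimilation)
/s/ before /ŋ/ → [ŋ] (total assimilation)

[ubirrummaŋŋa]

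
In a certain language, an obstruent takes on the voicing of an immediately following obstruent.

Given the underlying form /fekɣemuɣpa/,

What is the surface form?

/k/ before /ɣ/ (voiced) → [g]
/ɣ/ before /p/ (voiceless) → [x]

[fegɣemuxpa]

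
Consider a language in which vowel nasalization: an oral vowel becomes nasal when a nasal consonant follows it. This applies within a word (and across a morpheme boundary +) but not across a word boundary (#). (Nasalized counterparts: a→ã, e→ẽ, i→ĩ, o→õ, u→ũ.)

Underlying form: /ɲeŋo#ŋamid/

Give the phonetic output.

/e/ before nasal /ŋ/ → [ẽ]
/a/ before nasal /m/ → [ã]

[ɲẽŋo#ŋãmid]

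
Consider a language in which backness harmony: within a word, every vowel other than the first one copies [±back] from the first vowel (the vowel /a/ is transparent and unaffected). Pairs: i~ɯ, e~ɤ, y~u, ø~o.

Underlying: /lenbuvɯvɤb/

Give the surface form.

[lenbyviveb]

/u/ harmonizes with /e/ ([-back]) → [y]
/ɯ/ harmonizes with /e/ ([-back]) → [i]
/ɤ/ harmonizes with /e/ ([-back]) → [e]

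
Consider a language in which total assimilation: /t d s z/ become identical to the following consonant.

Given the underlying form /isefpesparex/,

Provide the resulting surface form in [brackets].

/s/ before /p/ → [p] (total assimilation)

[isefpepparex]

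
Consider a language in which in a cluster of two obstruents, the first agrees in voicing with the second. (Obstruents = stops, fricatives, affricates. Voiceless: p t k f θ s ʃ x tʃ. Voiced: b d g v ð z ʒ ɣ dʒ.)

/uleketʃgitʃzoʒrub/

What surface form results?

/tʃ/ before /g/ (voiced) → [dʒ]
/tʃ/ before /z/ (voiced) → [dʒ]

[ulekedʒgidʒzoʒrub]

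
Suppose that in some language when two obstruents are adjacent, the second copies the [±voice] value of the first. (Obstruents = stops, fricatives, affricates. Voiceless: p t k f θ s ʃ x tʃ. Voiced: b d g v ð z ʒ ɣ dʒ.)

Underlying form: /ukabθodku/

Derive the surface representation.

/θ/ after /b/ (voiced) → [ð]
/k/ after /d/ (voiced) → [g]

[ukabðodgu]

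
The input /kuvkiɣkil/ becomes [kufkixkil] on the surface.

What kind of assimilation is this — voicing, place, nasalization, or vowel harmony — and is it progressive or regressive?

/v/→[f] /ɣ/→[x].
Each target copies a feature from the following segment, so the direction is regressive.

voicing assimilation, regressive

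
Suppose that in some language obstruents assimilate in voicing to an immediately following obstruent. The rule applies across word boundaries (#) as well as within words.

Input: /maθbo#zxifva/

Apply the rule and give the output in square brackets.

[maðbo#sxivva]

/θ/ before /b/ (voiced) → [ð]
/z/ before /x/ (voiceless) → [s]
/f/ before /v/ (voiced) → [v]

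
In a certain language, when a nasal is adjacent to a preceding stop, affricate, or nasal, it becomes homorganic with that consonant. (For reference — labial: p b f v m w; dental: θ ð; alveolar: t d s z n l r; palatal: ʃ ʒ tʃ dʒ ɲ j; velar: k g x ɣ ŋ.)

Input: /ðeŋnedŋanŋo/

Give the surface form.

/n/ after /ŋ/ (velar) → [ŋ]
/ŋ/ after /d/ (alveolar) → [n]
/ŋ/ after /n/ (alveolar) → [n]

[ðeŋŋednanno]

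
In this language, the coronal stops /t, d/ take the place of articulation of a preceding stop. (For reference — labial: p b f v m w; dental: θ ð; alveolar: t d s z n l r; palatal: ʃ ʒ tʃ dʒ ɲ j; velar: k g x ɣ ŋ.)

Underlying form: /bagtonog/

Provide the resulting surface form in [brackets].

/t/ after /g/ (velar) → [k]

[bagkonog]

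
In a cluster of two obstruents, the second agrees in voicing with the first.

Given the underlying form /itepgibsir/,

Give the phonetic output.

[itepkibzir]

/g/ after /p/ (voiceless) → [k]
/s/ after /b/ (voiced) → [z]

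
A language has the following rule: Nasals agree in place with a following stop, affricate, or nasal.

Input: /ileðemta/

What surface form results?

[ileðenta]

/m/ before /t/ (alveolar) → [n]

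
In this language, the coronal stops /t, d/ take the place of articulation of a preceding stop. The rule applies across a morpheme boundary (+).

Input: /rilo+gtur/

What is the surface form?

[rilo+gkur]

/t/ after /g/ (velar) → [k]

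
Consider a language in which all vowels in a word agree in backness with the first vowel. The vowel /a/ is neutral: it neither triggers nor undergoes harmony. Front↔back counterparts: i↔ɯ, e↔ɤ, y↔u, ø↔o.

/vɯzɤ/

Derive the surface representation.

[vɯzɤ]

no segment meets the rule's conditions; no change.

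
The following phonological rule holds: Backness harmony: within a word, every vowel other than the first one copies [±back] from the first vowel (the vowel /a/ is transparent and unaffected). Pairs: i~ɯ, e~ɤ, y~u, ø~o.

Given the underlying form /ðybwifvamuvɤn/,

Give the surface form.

/u/ harmonizes with /y/ ([-back]) → [y]
/ɤ/ harmonizes with /y/ ([-back]) → [e]

[ðybwifvamyven]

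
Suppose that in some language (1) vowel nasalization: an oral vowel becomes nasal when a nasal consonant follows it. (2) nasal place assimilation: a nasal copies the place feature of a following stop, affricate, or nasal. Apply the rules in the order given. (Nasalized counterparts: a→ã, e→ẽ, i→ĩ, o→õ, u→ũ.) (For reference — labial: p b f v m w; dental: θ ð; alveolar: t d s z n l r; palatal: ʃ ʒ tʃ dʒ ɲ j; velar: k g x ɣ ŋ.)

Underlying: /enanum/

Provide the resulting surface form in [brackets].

[ẽnãnũm]

Rule 1: /e/ before nasal /n/ → [ẽ]
Rule 1: /a/ before nasal /n/ → [ã]
Rule 1: /u/ before nasal /m/ → [ũ]
After rule 1: ẽnãnũm
Rule 2: no segment meets the rule's conditions; no change.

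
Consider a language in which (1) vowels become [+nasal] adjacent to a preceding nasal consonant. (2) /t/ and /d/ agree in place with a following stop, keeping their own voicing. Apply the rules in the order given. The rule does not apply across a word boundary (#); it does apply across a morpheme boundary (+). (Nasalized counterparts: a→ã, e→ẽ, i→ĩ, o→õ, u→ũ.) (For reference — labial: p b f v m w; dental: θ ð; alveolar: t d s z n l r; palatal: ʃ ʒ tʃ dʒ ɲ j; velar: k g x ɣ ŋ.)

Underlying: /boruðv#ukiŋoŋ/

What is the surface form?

Rule 1: /o/ after nasal /ŋ/ → [õ]
After rule 1: boruðv#ukiŋõŋ
Rule 2: no segment meets the rule's conditions; no change.

[boruðv#ukiŋõŋ]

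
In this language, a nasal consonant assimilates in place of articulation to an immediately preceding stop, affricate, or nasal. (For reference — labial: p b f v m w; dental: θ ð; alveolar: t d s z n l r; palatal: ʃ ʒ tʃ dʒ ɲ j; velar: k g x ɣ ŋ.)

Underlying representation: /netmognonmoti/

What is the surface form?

/m/ after /t/ (alveolar) → [n]
/n/ after /g/ (velar) → [ŋ]
/m/ after /n/ (alveolar) → [n]

[netnogŋonnoti]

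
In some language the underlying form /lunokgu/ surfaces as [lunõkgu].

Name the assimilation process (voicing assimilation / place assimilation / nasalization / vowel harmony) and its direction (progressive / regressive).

nasalization, progressive

/o/→[õ].
Each target copies a feature from the preceding segment, so the direction is progressive.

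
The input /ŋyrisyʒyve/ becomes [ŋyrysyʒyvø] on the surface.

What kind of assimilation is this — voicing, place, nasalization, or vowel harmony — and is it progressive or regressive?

vowel harmony, progressive

/i/→[y] /e/→[ø].
Vowels agree with the first vowel, so the harmony is progressive.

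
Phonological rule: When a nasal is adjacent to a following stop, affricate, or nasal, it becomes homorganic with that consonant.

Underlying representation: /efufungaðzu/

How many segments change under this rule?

/n/ before /g/ (velar) → [ŋ]
1 segment changes.

1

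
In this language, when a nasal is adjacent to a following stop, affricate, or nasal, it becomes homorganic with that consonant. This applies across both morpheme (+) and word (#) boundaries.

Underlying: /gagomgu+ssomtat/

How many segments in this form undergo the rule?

/m/ before /g/ (velar) → [ŋ]
/m/ before /t/ (alveolar) → [n]
2 segments change.

2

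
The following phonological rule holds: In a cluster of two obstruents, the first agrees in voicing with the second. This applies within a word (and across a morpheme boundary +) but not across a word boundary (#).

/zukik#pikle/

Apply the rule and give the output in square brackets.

no segment meets the rule's conditions; no change.

[zukik#pikle]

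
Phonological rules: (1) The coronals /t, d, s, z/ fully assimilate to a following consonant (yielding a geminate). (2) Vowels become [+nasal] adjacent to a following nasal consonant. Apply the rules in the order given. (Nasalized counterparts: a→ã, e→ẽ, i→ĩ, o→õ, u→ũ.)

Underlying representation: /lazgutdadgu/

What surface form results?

[lagguddaggu]

Rule 1: /z/ before /g/ → [g] (total assimilation)
Rule 1: /t/ before /d/ → [d] (total assimilation)
Rule 1: /d/ before /g/ → [g] (total assimilation)
After rule 1: lagguddaggu
Rule 2: no segment meets the rule's conditions; no change.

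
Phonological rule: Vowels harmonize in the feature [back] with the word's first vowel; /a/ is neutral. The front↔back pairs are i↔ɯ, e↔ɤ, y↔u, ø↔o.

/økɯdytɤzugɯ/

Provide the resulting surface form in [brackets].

/ɯ/ harmonizes with /ø/ ([-back]) → [i]
/ɤ/ harmonizes with /ø/ ([-back]) → [e]
/u/ harmonizes with /ø/ ([-back]) → [y]
/ɯ/ harmonizes with /ø/ ([-back]) → [i]

[økidytezygi]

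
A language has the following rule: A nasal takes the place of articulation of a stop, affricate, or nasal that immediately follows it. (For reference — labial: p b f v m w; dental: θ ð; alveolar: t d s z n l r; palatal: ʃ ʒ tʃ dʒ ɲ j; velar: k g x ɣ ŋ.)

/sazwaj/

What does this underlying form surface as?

no segment meets the rule's conditions; no change.

[sazwaj]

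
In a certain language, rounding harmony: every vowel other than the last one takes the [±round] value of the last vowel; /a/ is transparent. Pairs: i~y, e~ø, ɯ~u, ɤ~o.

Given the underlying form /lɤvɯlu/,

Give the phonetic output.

[lovulu]

/ɤ/ harmonizes with /u/ ([+round]) → [o]
/ɯ/ harmonizes with /u/ ([+round]) → [u]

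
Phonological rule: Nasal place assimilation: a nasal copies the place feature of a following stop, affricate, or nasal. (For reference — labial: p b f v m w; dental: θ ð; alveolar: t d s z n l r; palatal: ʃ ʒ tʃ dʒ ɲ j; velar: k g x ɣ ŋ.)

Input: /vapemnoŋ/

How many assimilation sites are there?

1

/m/ before /n/ (alveolar) → [n]
1 segment changes.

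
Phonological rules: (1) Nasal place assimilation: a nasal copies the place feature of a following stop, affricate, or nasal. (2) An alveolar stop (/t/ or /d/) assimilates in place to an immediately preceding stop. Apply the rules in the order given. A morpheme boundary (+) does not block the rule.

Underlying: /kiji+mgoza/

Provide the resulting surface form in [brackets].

Rule 1: /m/ before /g/ (velar) → [ŋ]
After rule 1: kiji+ŋgoza
Rule 2: no segment meets the rule's conditions; no change.

[kiji+ŋgoza]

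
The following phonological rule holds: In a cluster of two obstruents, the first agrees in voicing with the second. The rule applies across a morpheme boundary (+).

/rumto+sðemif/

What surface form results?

[rumto+zðemif]

/s/ before /ð/ (voiced) → [z]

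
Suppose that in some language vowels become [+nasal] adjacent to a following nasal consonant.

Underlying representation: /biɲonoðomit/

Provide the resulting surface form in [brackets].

[bĩɲõnoðõmit]

/i/ before nasal /ɲ/ → [ĩ]
/o/ before nasal /n/ → [õ]
/o/ before nasal /m/ → [õ]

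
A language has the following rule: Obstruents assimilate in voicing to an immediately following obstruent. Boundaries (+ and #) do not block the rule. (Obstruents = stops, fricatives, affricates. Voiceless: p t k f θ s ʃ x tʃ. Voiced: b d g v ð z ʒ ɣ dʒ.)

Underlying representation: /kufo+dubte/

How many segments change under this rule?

/b/ before /t/ (voiceless) → [p]
1 segment changes.

1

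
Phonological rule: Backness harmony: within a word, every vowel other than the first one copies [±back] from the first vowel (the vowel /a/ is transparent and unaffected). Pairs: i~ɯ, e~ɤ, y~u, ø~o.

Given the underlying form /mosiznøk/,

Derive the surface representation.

/i/ harmonizes with /o/ ([+back]) → [ɯ]
/ø/ harmonizes with /o/ ([+back]) → [o]

[mosɯznok]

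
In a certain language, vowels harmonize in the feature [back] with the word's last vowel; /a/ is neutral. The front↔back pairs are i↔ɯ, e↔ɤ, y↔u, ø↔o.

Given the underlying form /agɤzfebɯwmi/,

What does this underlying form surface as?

[agezfebiwmi]

/ɤ/ harmonizes with /i/ ([-back]) → [e]
/ɯ/ harmonizes with /i/ ([-back]) → [i]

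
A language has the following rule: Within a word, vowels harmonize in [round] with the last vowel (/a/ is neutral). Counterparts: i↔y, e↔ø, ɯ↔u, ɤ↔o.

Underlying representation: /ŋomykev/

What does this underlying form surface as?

[ŋɤmikev]

/o/ harmonizes with /e/ ([-round]) → [ɤ]
/y/ harmonizes with /e/ ([-round]) → [i]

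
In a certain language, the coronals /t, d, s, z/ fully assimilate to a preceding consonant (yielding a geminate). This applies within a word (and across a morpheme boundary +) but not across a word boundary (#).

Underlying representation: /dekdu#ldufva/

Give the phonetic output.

[dekku#llufva]

/d/ after /k/ → [k] (total assimilation)
/d/ after /l/ → [l] (total assimilation)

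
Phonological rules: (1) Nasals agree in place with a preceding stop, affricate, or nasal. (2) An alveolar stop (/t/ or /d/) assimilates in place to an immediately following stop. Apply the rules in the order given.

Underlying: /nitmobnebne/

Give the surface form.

[nitnobmebme]

Rule 1: /m/ after /t/ (alveolar) → [n]
Rule 1: /n/ after /b/ (labial) → [m]
Rule 1: /n/ after /b/ (labial) → [m]
After rule 1: nitnobmebme
Rule 2: no segment meets the rule's conditions; no change.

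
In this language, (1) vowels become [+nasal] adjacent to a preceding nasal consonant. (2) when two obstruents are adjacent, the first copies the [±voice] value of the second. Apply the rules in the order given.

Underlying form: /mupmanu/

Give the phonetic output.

Rule 1: /u/ after nasal /m/ → [ũ]
Rule 1: /a/ after nasal /m/ → [ã]
Rule 1: /u/ after nasal /n/ → [ũ]
After rule 1: mũpmãnũ
Rule 2: no segment meets the rule's conditions; no change.

[mũpmãnũ]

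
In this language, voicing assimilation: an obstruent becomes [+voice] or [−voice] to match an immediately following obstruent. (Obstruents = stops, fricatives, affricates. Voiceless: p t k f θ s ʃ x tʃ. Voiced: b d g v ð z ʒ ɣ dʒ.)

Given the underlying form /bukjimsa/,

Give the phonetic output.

no segment meets the rule's conditions; no change.

[bukjimsa]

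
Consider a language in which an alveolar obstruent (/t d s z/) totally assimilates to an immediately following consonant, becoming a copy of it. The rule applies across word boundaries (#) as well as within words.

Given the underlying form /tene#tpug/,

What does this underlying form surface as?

[tene#ppug]

/t/ before /p/ → [p] (total assimilation)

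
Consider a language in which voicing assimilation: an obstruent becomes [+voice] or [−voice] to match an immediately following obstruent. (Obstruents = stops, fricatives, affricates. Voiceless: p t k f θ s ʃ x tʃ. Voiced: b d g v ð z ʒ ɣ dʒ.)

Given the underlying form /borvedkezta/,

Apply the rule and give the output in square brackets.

[borvetkesta]

/d/ before /k/ (voiceless) → [t]
/z/ before /t/ (voiceless) → [s]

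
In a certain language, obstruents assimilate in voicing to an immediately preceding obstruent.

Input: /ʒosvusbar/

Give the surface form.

/v/ after /s/ (voiceless) → [f]
/b/ after /s/ (voiceless) → [p]

[ʒosfuspar]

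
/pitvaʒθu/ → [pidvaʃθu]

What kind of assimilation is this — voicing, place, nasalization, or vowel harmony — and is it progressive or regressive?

voicing assimilation, regressive

/t/→[d] /ʒ/→[ʃ].
Each target copies a feature from the following segment, so the direction is regressive.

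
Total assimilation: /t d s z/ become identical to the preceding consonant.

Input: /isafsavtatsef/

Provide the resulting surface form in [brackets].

[isaffavvattef]

/s/ after /f/ → [f] (total assimilation)
/t/ after /v/ → [v] (total assimilation)
/s/ after /t/ → [t] (total assimilation)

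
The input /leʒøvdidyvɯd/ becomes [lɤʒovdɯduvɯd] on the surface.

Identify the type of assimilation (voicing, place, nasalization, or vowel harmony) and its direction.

vowel harmony, regressive

/e/→[ɤ] /ø/→[o] /i/→[ɯ] /y/→[u].
Vowels agree with the last vowel, so the harmony is regressive.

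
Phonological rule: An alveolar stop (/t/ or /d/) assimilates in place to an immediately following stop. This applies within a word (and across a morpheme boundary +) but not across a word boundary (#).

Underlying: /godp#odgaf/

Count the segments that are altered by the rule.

2

/d/ before /p/ (labial) → [b]
/d/ before /g/ (velar) → [g]
2 segments change.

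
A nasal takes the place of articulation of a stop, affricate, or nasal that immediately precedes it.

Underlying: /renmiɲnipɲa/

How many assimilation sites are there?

3

/m/ after /n/ (alveolar) → [n]
/n/ after /ɲ/ (palatal) → [ɲ]
/ɲ/ after /p/ (labial) → [m]
3 segments change.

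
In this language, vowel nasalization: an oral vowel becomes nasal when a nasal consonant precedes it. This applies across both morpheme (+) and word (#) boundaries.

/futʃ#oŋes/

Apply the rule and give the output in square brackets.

[futʃ#oŋẽs]

/e/ after nasal /ŋ/ → [ẽ]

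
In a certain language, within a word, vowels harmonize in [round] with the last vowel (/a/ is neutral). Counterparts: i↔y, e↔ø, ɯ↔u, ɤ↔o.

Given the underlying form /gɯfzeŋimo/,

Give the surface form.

[gufzøŋymo]

/ɯ/ harmonizes with /o/ ([+round]) → [u]
/e/ harmonizes with /o/ ([+round]) → [ø]
/i/ harmonizes with /o/ ([+round]) → [y]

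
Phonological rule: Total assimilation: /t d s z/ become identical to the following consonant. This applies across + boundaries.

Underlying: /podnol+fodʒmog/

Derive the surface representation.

[ponnol+fodʒmog]

/d/ before /n/ → [n] (total assimilation)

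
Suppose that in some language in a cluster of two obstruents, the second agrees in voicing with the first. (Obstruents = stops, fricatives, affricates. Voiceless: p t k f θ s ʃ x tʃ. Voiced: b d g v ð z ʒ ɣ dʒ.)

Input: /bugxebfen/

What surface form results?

[bugɣebven]

/x/ after /g/ (voiced) → [ɣ]
/f/ after /b/ (voiced) → [v]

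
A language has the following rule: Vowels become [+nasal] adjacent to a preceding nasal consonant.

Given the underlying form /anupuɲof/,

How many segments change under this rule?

2

/u/ after nasal /n/ → [ũ]
/o/ after nasal /ɲ/ → [õ]
2 segments change.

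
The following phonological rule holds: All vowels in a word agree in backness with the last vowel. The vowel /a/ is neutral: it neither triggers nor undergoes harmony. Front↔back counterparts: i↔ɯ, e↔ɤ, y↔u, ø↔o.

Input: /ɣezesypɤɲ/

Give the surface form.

/e/ harmonizes with /ɤ/ ([+back]) → [ɤ]
/e/ harmonizes with /ɤ/ ([+back]) → [ɤ]
/y/ harmonizes with /ɤ/ ([+back]) → [u]

[ɣɤzɤsupɤɲ]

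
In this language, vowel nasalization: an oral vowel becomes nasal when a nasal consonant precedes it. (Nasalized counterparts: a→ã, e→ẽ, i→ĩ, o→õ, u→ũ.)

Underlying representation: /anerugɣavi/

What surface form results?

[anẽrugɣavi]

/e/ after nasal /n/ → [ẽ]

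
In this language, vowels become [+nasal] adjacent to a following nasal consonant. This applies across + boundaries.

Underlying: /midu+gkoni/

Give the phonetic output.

/o/ before nasal /n/ → [õ]

[midu+gkõni]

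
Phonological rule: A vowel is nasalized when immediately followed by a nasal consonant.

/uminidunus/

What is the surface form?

/u/ before nasal /m/ → [ũ]
/i/ before nasal /n/ → [ĩ]
/u/ before nasal /n/ → [ũ]

[ũmĩnidũnus]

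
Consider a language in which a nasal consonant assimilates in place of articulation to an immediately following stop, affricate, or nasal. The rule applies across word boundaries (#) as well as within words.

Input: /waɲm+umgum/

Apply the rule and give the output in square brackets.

/ɲ/ before /m/ (labial) → [m]
/m/ before /g/ (velar) → [ŋ]

[wamm+uŋgum]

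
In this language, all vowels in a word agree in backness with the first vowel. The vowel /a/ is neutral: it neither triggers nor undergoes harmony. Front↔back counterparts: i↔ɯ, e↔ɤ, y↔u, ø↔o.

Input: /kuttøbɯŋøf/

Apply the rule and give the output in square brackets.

[kuttobɯŋof]

/ø/ harmonizes with /u/ ([+back]) → [o]
/ø/ harmonizes with /u/ ([+back]) → [o]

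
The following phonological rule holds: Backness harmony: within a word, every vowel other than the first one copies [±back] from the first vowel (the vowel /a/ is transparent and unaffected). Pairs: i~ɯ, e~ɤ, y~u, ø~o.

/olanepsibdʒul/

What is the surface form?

[olanɤpsɯbdʒul]

/e/ harmonizes with /o/ ([+back]) → [ɤ]
/i/ harmonizes with /o/ ([+back]) → [ɯ]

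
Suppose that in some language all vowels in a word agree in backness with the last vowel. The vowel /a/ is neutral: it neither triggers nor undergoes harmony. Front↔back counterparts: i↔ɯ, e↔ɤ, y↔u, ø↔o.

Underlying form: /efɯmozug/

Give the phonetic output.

/e/ harmonizes with /u/ ([+back]) → [ɤ]

[ɤfɯmozug]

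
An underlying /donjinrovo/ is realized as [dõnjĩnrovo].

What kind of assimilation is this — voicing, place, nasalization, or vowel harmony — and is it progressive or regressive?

nasalization, regressive

/o/→[õ] /i/→[ĩ].
Each target copies a feature from the following segment, so the direction is regressive.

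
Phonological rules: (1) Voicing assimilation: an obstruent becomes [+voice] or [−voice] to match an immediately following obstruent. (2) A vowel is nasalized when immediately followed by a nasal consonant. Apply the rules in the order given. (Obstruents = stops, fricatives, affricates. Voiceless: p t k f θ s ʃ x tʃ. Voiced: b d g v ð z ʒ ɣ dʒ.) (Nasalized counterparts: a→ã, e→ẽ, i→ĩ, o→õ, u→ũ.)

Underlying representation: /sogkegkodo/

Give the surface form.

Rule 1: /g/ before /k/ (voiceless) → [k]
Rule 1: /g/ before /k/ (voiceless) → [k]
After rule 1: sokkekkodo
Rule 2: no segment meets the rule's conditions; no change.

[sokkekkodo]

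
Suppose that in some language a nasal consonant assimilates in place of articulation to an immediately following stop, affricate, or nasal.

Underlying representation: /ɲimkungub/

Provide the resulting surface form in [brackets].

[ɲiŋkuŋgub]

/m/ before /k/ (velar) → [ŋ]
/n/ before /g/ (velar) → [ŋ]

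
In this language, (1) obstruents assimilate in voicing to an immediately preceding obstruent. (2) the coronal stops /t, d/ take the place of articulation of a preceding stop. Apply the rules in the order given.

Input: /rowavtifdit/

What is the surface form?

[rowavdiftit]

Rule 1: /t/ after /v/ (voiced) → [d]
Rule 1: /d/ after /f/ (voiceless) → [t]
After rule 1: rowavdiftit
Rule 2: no segment meets the rule's conditions; no change.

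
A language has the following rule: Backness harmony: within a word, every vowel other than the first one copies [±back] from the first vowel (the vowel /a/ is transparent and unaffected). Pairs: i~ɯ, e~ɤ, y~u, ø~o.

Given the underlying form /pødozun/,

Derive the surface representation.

[pødøzyn]

/o/ harmonizes with /ø/ ([-back]) → [ø]
/u/ harmonizes with /ø/ ([-back]) → [y]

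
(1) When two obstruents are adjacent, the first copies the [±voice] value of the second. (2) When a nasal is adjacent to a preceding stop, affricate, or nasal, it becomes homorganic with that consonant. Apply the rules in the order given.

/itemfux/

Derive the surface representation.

[itemfux]

Rule 1: no segment meets the rule's conditions; no change.
After rule 1: itemfux
Rule 2: no segment meets the rule's conditions; no change.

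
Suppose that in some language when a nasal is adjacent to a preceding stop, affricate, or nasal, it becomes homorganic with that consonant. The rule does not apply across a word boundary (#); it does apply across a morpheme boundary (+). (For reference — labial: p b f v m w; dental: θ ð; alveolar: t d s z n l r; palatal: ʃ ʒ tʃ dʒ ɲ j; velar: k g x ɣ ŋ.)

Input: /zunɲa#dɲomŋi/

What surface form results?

[zunna#dnommi]

/ɲ/ after /n/ (alveolar) → [n]
/ɲ/ after /d/ (alveolar) → [n]
/ŋ/ after /m/ (labial) → [m]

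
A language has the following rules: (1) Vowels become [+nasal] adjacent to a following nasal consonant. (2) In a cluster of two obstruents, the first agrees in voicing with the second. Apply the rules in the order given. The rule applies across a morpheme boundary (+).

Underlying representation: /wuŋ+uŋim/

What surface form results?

Rule 1: /u/ before nasal /ŋ/ → [ũ]
Rule 1: /u/ before nasal /ŋ/ → [ũ]
Rule 1: /i/ before nasal /m/ → [ĩ]
After rule 1: wũŋ+ũŋĩm
Rule 2: no segment meets the rule's conditions; no change.

[wũŋ+ũŋĩm]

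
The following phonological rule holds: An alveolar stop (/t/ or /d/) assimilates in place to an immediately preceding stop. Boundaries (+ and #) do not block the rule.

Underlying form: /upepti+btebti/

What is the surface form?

[upeppi+bpebpi]

/t/ after /p/ (labial) → [p]
/t/ after /b/ (labial) → [p]
/t/ after /b/ (labial) → [p]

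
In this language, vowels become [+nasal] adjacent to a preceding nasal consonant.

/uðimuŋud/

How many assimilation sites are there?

/u/ after nasal /m/ → [ũ]
/u/ after nasal /ŋ/ → [ũ]
2 segments change.

2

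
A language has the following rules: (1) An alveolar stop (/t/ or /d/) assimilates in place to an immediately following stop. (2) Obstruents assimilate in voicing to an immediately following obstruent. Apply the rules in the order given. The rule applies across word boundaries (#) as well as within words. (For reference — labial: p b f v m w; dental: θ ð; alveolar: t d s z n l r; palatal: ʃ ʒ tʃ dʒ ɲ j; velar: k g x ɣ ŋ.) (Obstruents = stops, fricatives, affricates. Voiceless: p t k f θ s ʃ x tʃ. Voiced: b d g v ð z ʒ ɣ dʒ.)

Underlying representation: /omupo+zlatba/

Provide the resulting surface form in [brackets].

Rule 1: /t/ before /b/ (labial) → [p]
After rule 1: omupo+zlapba
Rule 2: /p/ before /b/ (voiced) → [b]

[omupo+zlabba]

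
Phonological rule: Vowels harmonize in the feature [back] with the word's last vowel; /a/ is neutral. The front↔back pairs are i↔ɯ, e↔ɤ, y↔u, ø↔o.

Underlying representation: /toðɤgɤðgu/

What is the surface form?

[toðɤgɤðgu]

no segment meets the rule's conditions; no change.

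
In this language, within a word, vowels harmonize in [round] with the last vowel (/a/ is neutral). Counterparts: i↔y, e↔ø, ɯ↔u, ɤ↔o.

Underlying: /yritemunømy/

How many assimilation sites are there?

/i/ harmonizes with /y/ ([+round]) → [y]
/e/ harmonizes with /y/ ([+round]) → [ø]
2 segments change.

2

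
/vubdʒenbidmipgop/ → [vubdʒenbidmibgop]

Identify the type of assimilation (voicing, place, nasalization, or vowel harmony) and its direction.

voicing assimilation, regressive

/p/→[b].
Each target copies a feature from the following segment, so the direction is regressive.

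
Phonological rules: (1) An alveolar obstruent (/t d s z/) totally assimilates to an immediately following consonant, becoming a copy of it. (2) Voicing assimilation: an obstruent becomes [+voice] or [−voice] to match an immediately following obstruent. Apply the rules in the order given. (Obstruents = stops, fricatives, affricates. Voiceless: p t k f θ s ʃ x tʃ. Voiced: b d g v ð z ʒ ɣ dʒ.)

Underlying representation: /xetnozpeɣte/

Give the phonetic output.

Rule 1: /t/ before /n/ → [n] (total assimilation)
Rule 1: /z/ before /p/ → [p] (total assimilation)
After rule 1: xennoppeɣte
Rule 2: /ɣ/ before /t/ (voiceless) → [x]

[xennoppexte]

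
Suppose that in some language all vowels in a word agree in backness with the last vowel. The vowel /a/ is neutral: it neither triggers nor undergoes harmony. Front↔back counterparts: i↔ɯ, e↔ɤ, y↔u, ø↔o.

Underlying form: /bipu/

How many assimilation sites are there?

1

/i/ harmonizes with /u/ ([+back]) → [ɯ]
1 segment changes.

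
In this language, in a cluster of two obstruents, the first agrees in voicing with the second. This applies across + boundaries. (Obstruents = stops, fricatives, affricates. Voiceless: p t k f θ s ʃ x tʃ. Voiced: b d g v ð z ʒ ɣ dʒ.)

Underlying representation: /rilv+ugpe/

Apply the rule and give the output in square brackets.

/g/ before /p/ (voiceless) → [k]

[rilv+ukpe]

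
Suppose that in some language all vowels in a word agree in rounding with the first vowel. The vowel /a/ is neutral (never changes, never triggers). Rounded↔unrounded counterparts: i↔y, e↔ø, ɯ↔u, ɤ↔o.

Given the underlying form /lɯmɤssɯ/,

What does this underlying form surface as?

no segment meets the rule's conditions; no change.

[lɯmɤssɯ]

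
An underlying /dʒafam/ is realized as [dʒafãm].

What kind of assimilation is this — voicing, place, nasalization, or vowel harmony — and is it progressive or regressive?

nasalization, regressive

/a/→[ã].
Each target copies a feature from the following segment, so the direction is regressive.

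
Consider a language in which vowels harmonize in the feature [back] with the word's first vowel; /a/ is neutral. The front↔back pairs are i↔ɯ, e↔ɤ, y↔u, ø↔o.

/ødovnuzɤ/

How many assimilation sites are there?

/o/ harmonizes with /ø/ ([-back]) → [ø]
/u/ harmonizes with /ø/ ([-back]) → [y]
/ɤ/ harmonizes with /ø/ ([-back]) → [e]
3 segments change.

3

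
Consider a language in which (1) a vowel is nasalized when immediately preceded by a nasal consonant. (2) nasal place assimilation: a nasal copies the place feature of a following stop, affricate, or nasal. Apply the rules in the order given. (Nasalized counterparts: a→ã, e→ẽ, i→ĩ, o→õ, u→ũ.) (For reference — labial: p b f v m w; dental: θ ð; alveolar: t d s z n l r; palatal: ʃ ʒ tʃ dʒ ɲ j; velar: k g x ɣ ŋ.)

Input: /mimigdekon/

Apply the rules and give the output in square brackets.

Rule 1: /i/ after nasal /m/ → [ĩ]
Rule 1: /i/ after nasal /m/ → [ĩ]
After rule 1: mĩmĩgdekon
Rule 2: no segment meets the rule's conditions; no change.

[mĩmĩgdekon]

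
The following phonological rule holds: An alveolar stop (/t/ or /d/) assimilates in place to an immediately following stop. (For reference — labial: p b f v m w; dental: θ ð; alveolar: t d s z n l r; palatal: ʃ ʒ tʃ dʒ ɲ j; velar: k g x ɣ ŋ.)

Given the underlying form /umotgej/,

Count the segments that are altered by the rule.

1

/t/ before /g/ (velar) → [k]
1 segment changes.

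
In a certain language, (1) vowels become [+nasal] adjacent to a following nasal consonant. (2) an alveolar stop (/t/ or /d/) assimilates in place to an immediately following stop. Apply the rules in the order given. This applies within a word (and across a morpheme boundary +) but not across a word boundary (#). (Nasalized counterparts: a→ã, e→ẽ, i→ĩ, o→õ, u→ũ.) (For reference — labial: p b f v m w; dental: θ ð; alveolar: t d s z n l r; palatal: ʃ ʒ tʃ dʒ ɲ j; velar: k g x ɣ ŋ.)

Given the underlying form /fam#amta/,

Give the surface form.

Rule 1: /a/ before nasal /m/ → [ã]
Rule 1: /a/ before nasal /m/ → [ã]
After rule 1: fãm#ãmta
Rule 2: no segment meets the rule's conditions; no change.

[fãm#ãmta]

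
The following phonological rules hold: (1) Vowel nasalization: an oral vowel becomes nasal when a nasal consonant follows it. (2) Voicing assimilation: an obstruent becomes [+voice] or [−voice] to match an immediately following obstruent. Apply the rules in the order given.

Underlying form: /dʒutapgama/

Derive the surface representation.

[dʒutabgãma]

Rule 1: /a/ before nasal /m/ → [ã]
After rule 1: dʒutapgãma
Rule 2: /p/ before /g/ (voiced) → [b]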